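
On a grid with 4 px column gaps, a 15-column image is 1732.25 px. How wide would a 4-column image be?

459 px

Subtracting 14 column gaps of 4 leaves 1676.25 for 15 columns, so c = 111.75 px.
4 columns plus 3 column gaps: 447 + 12 = 459 px.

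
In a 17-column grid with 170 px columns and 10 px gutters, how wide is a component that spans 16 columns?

Span of 16: 16·170 + 15·10 = 2720 + 150 = 2870 px.

2870 px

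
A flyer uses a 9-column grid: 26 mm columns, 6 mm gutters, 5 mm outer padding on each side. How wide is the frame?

292 mm

Total width: 2·5 + 9·26 + 8·6 = 292 mm.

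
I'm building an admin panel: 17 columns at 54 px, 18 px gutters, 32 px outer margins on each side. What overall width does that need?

Container = 2·32 + 17·54 + 16·18 = 64 + 918 + 288 = 1270 px.

1270 px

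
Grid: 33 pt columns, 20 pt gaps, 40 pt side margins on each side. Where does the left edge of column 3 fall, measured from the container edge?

Each column+gutter stride is 53 pt; 2 of them past the 40 pt margin is 40 + 106 = 146 pt.

146 pt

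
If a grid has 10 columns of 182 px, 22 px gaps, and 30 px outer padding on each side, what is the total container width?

2078 px

Container = 2·30 + 10·182 + 9·22 = 60 + 1820 + 198 = 2078 px.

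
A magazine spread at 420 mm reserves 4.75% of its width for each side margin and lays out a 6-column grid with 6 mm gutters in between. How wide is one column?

58.35 mm

Margins: 4.75% × 420 = 19.95 mm each, so content = 420 − 39.9 = 380.1 mm.
6c + 5·6 = 380.1 → 6c = 350.1 → c = 58.35 mm.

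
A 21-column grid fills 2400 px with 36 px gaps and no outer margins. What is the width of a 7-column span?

776 px

21 columns + 20 gaps: 21c + 20·36 = 2400.
21c = 2400 − 720 = 1680, so c = 80 px.
7-column span = 7·80 + 6·36 = 776 px.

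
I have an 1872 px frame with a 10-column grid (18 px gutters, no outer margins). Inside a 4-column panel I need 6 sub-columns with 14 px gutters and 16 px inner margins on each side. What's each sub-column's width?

Subtracting 9 gutters of 18 leaves 1710 for 10 columns, so c = 171 px.
4 columns plus 3 gutters: 684 + 54 = 738 px.
Inner content = 738 − 2·16 = 706 px.
Subtracting 5 gutters of 14 leaves 636 for 6 columns, so d = 106 px.

106 px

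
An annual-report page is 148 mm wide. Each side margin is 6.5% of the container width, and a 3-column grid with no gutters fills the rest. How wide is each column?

Margins: 6.5% × 148 = 9.62 mm each, so content = 148 − 19.24 = 128.76 mm.
3c = 128.76 → c = 42.92 mm.

42.92 mm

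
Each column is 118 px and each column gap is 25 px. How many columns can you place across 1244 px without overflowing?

k columns need k·118 + (k−1)·25 = k·143 − 25.
k·143 − 25 ≤ 1244 → k ≤ 1269 / 143 ≈ 8.87, so k = 8.

8 columns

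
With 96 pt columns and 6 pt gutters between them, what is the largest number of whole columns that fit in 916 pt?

Each extra column adds 96 + 6 = 102 pt.
(916 + 6) / 102 = 9.04, so 9 columns fit.

9 columns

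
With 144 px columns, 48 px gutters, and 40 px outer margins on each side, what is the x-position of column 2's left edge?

232 px

Before column 2: the margin + 1 column + 1 gutter.
Offset = 40 + 1·(144 + 48) = 40 + 192 = 232 px.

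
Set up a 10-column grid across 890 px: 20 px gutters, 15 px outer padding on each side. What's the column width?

Inside the margins: 890 − 30 = 860 px.
10 columns + 9 gutters: 10c + 9·20 = 860.
10c = 860 − 180 = 680, so c = 68 px.

68 px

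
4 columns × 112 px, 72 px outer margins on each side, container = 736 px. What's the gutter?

Take off 144 px of margins, leaving 592 px.
4·112 + 3g = 592 → 3g = 144 → g = 48 px.

48 px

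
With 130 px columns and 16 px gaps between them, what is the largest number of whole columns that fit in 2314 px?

15 columns: 15·130 + 14·16 = 2174 px ≤ 2314.
16 columns: 2320 px > 2314. So 15.

15 columns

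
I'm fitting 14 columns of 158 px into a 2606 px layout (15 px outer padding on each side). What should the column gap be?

28 px

Take off 30 px of margins, leaving 2576 px.
Columns use 2212 px, leaving 364 px across 13 column gaps = 28 px each.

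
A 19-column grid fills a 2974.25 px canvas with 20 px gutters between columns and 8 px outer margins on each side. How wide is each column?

136.75 px

Take off 16 px of margins, leaving 2958.25 px.
Subtracting 18 gutters of 20 leaves 2598.25 for 19 columns, so c = 136.75 px.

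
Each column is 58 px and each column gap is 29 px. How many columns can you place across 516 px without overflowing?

6 columns: 6·58 + 5·29 = 493 px ≤ 516.
7 columns: 580 px > 516. So 6.

6 columns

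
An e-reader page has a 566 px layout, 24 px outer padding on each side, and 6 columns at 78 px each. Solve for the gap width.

Take off 48 px of margins, leaving 518 px.
Columns use 468 px, leaving 50 px across 5 gaps = 10 px each.

10 px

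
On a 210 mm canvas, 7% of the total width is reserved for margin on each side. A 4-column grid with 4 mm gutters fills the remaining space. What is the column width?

42.15 mm

210 × (1 − 2·7%) = 210 × 86% = 180.6 mm for the columns.
4 columns + 3 gutters: 4c + 3·4 = 180.6.
4c = 180.6 − 12 = 168.6, so c = 42.15 mm.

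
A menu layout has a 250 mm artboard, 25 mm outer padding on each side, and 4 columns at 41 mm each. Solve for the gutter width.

12 mm

Subtract both margins: 250 − 2·25 = 200 mm.
4·41 + 3g = 200 → 3g = 36 → g = 12 mm.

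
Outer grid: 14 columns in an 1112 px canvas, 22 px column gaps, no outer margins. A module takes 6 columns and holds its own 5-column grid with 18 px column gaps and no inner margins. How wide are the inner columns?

78.4 px

14c + 13·22 = 1112 → 14c = 826 → c = 59 px.
6-column span = 6·59 + 5·22 = 464 px.
5 columns + 4 column gaps: 5d + 4·18 = 464.
5d = 464 − 72 = 392, so d = 78.4 px.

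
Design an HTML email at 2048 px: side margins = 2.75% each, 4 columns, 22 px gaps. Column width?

Each margin = 2.75% of 2048 = 56.32 px; content = 2048 − 2·56.32 = 1935.36 px.
4 columns + 3 gaps: 4c + 3·22 = 1935.36.
4c = 1935.36 − 66 = 1869.36, so c = 467.34 px.

467.34 px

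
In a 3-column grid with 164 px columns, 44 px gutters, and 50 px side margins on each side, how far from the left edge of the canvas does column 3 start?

Before column 3: the margin + 2 columns + 2 gutters.
Offset = 50 + 2·(164 + 44) = 50 + 416 = 466 px.

466 px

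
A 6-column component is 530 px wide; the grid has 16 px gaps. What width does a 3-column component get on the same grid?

6 columns + 5 gaps: 6c + 5·16 = 530.
6c = 530 − 80 = 450, so c = 75 px.
Span of 3: 3·75 + 2·16 = 225 + 32 = 257 px.

257 px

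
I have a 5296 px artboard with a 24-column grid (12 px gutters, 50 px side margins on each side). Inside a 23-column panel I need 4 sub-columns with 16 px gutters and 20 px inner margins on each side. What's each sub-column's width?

1222.75 px

Subtract both margins: 5296 − 2·50 = 5196 px.
24c + 23·12 = 5196 → 24c = 4920 → c = 205 px.
23 columns plus 22 gutters: 4715 + 264 = 4979 px.
Inner content = 4979 − 2·20 = 4939 px.
4d + 3·16 = 4939 → 4d = 4891 → d = 1222.75 px.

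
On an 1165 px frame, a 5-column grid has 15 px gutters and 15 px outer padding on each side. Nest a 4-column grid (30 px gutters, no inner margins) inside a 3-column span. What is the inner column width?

Subtract both margins: 1165 − 2·15 = 1135 px.
5 columns + 4 gutters: 5c + 4·15 = 1135.
5c = 1135 − 60 = 1075, so c = 215 px.
3 columns plus 2 gutters: 645 + 30 = 675 px.
675 − 3·30 = 585; ÷4 gives d = 146.25 px.

146.25 px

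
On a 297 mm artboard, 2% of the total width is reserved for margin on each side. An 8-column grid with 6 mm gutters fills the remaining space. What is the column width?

297 × (1 − 2·2%) = 297 × 96% = 285.12 mm for the columns.
Subtracting 7 gutters of 6 leaves 243.12 for 8 columns, so c = 30.39 mm.

30.39 mm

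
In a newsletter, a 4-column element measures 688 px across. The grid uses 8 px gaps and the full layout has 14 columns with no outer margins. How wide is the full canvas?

2428 px

688 − 3·8 = 664; ÷4 gives c = 166 px.
Summing: 2324 + 104 = 2428 px.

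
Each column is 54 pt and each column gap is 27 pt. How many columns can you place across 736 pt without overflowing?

9 columns

k columns need k·54 + (k−1)·27 = k·81 − 27.
k·81 − 27 ≤ 736 → k ≤ 763 / 81 ≈ 9.42, so k = 9.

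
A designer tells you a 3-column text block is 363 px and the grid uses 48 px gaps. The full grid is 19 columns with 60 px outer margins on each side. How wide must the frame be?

2675 px

3c + 2·48 = 363 → 3c = 267 → c = 89 px.
Total width: 2·60 + 19·89 + 18·48 = 2675 px.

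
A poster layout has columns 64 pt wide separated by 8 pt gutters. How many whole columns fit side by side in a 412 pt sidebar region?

5 columns

Each extra column adds 64 + 8 = 72 pt.
(412 + 8) / 72 = 5.83, so 5 columns fit.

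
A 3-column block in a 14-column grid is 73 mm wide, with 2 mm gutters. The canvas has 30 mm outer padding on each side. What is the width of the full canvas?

408 mm

3c + 2·2 = 73 → 3c = 69 → c = 23 mm.
Adding margins, columns and gutters: 60 + 322 + 26 = 408 mm.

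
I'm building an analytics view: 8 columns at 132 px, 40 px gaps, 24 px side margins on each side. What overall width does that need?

1384 px

Total width: 2·24 + 8·132 + 7·40 = 1384 px.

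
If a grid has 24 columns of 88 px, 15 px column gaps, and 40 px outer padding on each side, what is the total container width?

2537 px

Total width: 2·40 + 24·88 + 23·15 = 2537 px.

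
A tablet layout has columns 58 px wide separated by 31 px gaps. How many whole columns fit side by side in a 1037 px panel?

12 columns

12 columns: 12·58 + 11·31 = 1037 px ≤ 1037.
13 columns: 1126 px > 1037. So 12.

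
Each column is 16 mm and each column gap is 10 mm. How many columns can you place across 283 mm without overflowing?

k columns need k·16 + (k−1)·10 = k·26 − 10.
k·26 − 10 ≤ 283 → k ≤ 293 / 26 ≈ 11.27, so k = 11.

11 columns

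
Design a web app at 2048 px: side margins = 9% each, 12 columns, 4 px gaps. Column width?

136.28 px

Each margin = 9% of 2048 = 184.32 px; content = 2048 − 2·184.32 = 1679.36 px.
12 columns + 11 gaps: 12c + 11·4 = 1679.36.
12c = 1679.36 − 44 = 1635.36, so c = 136.28 px.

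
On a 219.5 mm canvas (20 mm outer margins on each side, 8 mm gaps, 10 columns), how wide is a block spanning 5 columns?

85.75 mm

Subtract both margins: 219.5 − 2·20 = 179.5 mm.
Subtracting 9 gaps of 8 leaves 107.5 for 10 columns, so c = 10.75 mm.
5-column span = 5·10.75 + 4·8 = 85.75 mm.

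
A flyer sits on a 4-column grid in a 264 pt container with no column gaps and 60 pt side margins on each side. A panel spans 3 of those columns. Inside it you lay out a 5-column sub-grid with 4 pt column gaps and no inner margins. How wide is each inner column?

Take off 120 pt of margins, leaving 144 pt.
144 / 4 = 36 pt per column.
With no column gaps, 3 columns span 3·36 = 108 pt.
108 − 4·4 = 92; ÷5 gives d = 18.4 pt.

18.4 pt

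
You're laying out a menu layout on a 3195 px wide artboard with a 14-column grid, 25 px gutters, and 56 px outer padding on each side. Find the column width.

197 px

Take off 112 px of margins, leaving 3083 px.
Subtracting 13 gutters of 25 leaves 2758 for 14 columns, so c = 197 px.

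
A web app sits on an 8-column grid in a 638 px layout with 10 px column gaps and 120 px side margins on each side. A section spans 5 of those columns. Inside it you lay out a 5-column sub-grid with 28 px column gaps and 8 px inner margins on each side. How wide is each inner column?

23.4 px

Take off 240 px of margins, leaving 398 px.
398 − 7·10 = 328; ÷8 gives c = 41 px.
5 columns plus 4 column gaps: 205 + 40 = 245 px.
Inner content = 245 − 2·8 = 229 px.
229 − 4·28 = 117; ÷5 gives d = 23.4 px.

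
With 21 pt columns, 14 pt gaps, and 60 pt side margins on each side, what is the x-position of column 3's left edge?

130 pt

Before column 3: the margin + 2 columns + 2 gaps.
Offset = 60 + 2·(21 + 14) = 60 + 70 = 130 pt.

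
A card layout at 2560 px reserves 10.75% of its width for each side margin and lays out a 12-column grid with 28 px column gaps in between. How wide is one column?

2560 × (1 − 2·10.75%) = 2560 × 78.5% = 2009.6 px for the columns.
2009.6 − 11·28 = 1701.6; ÷12 gives c = 141.8 px.

141.8 px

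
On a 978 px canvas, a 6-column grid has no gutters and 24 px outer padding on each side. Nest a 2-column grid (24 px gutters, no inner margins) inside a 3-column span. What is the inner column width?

220.5 px

Outer content = 978 − 2·24 = 930 px.
930 / 6 = 155 px per column.
With no gutters, 3 columns span 3·155 = 465 px.
Subtracting 1 gutter of 24 leaves 441 for 2 columns, so d = 220.5 px.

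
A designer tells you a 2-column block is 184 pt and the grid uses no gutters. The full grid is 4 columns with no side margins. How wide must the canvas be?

184 / 2 = 92 pt per column.
Canvas = 4·92 = 368 = 368 pt.

368 pt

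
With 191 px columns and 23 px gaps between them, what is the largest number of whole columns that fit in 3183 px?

14 columns: 14·191 + 13·23 = 2973 px ≤ 3183.
15 columns: 3187 px > 3183. So 14.

14 columns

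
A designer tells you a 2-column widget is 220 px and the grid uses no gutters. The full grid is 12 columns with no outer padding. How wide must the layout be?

1320 px

2c = 220 → c = 110 px.
Total width: 12·110 = 1320 px.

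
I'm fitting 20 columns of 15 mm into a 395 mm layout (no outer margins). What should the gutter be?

5 mm

Columns use 300 mm, leaving 95 mm across 19 gutters = 5 mm each.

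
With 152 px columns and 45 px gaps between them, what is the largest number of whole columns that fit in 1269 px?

6 columns

k columns need k·152 + (k−1)·45 = k·197 − 45.
k·197 − 45 ≤ 1269 → k ≤ 1314 / 197 ≈ 6.67, so k = 6.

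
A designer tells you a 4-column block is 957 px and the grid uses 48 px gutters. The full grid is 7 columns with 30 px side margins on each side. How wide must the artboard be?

Subtracting 3 gutters of 48 leaves 813 for 4 columns, so c = 203.25 px.
Adding margins, columns and gutters: 60 + 1422.75 + 288 = 1770.75 px.

1770.75 px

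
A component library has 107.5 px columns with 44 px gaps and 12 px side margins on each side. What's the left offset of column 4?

Before column 4: the margin + 3 columns + 3 gaps.
Offset = 12 + 3·(107.5 + 44) = 12 + 454.5 = 466.5 px.

466.5 px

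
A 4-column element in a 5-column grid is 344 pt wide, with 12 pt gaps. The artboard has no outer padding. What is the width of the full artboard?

433 pt

344 − 3·12 = 308; ÷4 gives c = 77 pt.
Total width: 5·77 + 4·12 = 433 pt.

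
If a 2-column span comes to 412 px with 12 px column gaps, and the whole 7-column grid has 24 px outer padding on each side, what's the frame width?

1520 px

2c + 1·12 = 412 → 2c = 400 → c = 200 px.
Frame = 2·24 + 7·200 + 6·12 = 48 + 1400 + 72 = 1520 px.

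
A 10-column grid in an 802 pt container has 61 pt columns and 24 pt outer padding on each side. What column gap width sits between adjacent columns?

16 pt

Content width = 802 − 2·24 = 754 pt.
10·61 + 9g = 754 → 9g = 144 → g = 16 pt.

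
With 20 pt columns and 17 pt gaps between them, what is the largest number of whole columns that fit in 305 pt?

k columns need k·20 + (k−1)·17 = k·37 − 17.
k·37 − 17 ≤ 305 → k ≤ 322 / 37 ≈ 8.70, so k = 8.

8 columns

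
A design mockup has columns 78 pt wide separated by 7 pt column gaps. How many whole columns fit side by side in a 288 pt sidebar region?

3 columns: 3·78 + 2·7 = 248 pt ≤ 288.
4 columns: 333 pt > 288. So 3.

3 columns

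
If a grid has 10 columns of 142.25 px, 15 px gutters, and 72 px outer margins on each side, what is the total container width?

1701.5 px

Adding margins, columns and gutters: 144 + 1422.5 + 135 = 1701.5 px.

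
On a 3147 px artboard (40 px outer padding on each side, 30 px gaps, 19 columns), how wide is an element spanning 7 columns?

Inside the margins: 3147 − 80 = 3067 px.
3067 − 18·30 = 2527; ÷19 gives c = 133 px.
7-column span = 7·133 + 6·30 = 1111 px.

1111 px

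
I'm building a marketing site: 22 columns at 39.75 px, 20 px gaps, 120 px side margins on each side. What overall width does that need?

1534.5 px

Adding margins, columns and gutters: 240 + 874.5 + 420 = 1534.5 px.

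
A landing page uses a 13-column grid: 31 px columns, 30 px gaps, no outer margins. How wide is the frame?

763 px

Frame = 13·31 + 12·30 = 403 + 360 = 763 px.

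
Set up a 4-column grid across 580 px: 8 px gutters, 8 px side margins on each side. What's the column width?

135 px

Content width = 580 − 2·8 = 564 px.
4 columns + 3 gutters: 4c + 3·8 = 564.
4c = 564 − 24 = 540, so c = 135 px.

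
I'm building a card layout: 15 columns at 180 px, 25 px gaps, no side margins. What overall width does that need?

Summing: 2700 + 350 = 3050 px.

3050 px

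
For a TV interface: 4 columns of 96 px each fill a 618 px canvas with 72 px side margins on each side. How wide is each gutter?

30 px

Content width = 618 − 2·72 = 474 px.
4·96 + 3g = 474 → 3g = 90 → g = 30 px.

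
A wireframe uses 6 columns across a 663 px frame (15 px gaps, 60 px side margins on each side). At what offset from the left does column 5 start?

432 px

Inside the margins: 663 − 120 = 543 px.
6c + 5·15 = 543 → 6c = 468 → c = 78 px.
Column 5 starts at margin + 4·(column + gutter) = 60 + 4·93 = 432 px.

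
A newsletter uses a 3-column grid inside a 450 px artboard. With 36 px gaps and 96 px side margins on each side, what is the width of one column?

Content width = 450 − 2·96 = 258 px.
258 − 2·36 = 186; ÷3 gives c = 62 px.

62 px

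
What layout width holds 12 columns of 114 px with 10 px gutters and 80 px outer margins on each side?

Adding margins, columns and gutters: 160 + 1368 + 110 = 1638 px.

1638 px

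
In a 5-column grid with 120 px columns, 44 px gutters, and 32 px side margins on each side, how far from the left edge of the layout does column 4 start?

524 px

Before column 4: the margin + 3 columns + 3 gutters.
Offset = 32 + 3·(120 + 44) = 32 + 492 = 524 px.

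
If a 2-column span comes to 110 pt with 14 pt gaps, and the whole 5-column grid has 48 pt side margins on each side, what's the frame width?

Subtracting 1 gap of 14 leaves 96 for 2 columns, so c = 48 pt.
Adding margins, columns and gutters: 96 + 240 + 56 = 392 pt.

392 pt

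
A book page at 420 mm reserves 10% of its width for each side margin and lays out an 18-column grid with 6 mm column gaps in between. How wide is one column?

420 × (1 − 2·10%) = 420 × 80% = 336 mm for the columns.
18 columns + 17 column gaps: 18c + 17·6 = 336.
18c = 336 − 102 = 234, so c = 13 mm.

13 mm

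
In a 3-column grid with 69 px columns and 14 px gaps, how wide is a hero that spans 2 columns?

152 px

2 columns plus 1 gap: 138 + 14 = 152 px.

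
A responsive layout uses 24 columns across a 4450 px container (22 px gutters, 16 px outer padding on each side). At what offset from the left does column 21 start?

Subtract both margins: 4450 − 2·16 = 4418 px.
24c + 23·22 = 4418 → 24c = 3912 → c = 163 px.
Each column+gutter stride is 185 px; 20 of them past the 16 px margin is 16 + 3700 = 3716 px.

3716 px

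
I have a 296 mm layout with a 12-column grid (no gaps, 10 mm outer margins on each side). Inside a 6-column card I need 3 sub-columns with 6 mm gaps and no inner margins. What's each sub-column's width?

42 mm

Outer content = 296 − 2·10 = 276 mm.
With no gaps, each column is 276/12 = 23 mm.
With no gaps, 6 columns span 6·23 = 138 mm.
138 − 2·6 = 126; ÷3 gives d = 42 mm.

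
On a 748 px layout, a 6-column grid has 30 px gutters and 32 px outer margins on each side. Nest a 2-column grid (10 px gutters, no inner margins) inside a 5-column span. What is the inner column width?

277.5 px

Outer content = 748 − 2·32 = 684 px.
6c + 5·30 = 684 → 6c = 534 → c = 89 px.
5 columns plus 4 gutters: 445 + 120 = 565 px.
565 − 1·10 = 555; ÷2 gives d = 277.5 px.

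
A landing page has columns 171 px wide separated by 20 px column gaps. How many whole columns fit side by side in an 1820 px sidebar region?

9 columns

9 columns: 9·171 + 8·20 = 1699 px ≤ 1820.
10 columns: 1890 px > 1820. So 9.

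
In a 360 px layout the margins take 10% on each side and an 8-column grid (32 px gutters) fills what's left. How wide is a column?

8 px

Each margin = 10% of 360 = 36 px; content = 360 − 2·36 = 288 px.
Subtracting 7 gutters of 32 leaves 64 for 8 columns, so c = 8 px.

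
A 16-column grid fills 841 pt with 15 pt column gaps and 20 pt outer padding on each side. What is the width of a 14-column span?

699 pt

Content width = 841 − 2·20 = 801 pt.
Subtracting 15 column gaps of 15 leaves 576 for 16 columns, so c = 36 pt.
Span of 14: 14·36 + 13·15 = 504 + 195 = 699 pt.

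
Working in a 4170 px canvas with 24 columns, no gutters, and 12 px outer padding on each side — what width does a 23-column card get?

Inside the margins: 4170 − 24 = 4146 px.
With no gutters, each column is 4146/24 = 172.75 px.
23-column span = 23·172.75 = 3973.25 px.

3973.25 px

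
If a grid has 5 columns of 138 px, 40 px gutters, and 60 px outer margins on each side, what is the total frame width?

970 px

Frame = 2·60 + 5·138 + 4·40 = 120 + 690 + 160 = 970 px.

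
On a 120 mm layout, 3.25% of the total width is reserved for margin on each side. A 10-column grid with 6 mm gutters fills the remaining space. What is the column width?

5.82 mm

120 × (1 − 2·3.25%) = 120 × 93.5% = 112.2 mm for the columns.
Subtracting 9 gutters of 6 leaves 58.2 for 10 columns, so c = 5.82 mm.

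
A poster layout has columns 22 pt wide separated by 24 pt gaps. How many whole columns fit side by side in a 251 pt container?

k columns need k·22 + (k−1)·24 = k·46 − 24.
k·46 − 24 ≤ 251 → k ≤ 275 / 46 ≈ 5.98, so k = 5.

5 columns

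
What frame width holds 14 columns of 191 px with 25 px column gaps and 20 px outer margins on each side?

3039 px

Adding margins, columns and gutters: 40 + 2674 + 325 = 3039 px.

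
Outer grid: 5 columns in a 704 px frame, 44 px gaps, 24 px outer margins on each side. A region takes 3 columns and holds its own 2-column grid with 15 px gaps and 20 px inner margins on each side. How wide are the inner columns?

Subtract both margins: 704 − 2·24 = 656 px.
5 columns + 4 gaps: 5c + 4·44 = 656.
5c = 656 − 176 = 480, so c = 96 px.
3-column span = 3·96 + 2·44 = 376 px.
Inner content = 376 − 2·20 = 336 px.
2 columns + 1 gap: 2d + 1·15 = 336.
2d = 336 − 15 = 321, so d = 160.5 px.

160.5 px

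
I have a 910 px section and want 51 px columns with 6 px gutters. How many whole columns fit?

16 columns

16 columns: 16·51 + 15·6 = 906 px ≤ 910.
17 columns: 963 px > 910. So 16.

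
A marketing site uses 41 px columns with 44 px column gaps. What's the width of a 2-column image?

2-column span = 2·41 + 1·44 = 126 px.

126 px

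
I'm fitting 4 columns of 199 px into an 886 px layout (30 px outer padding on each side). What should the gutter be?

Inside the margins: 886 − 60 = 826 px.
4·199 + 3g = 826 → 3g = 30 → g = 10 px.

10 px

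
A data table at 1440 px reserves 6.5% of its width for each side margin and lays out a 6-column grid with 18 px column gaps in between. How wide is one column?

193.8 px

Margins: 6.5% × 1440 = 93.6 px each, so content = 1440 − 187.2 = 1252.8 px.
6c + 5·18 = 1252.8 → 6c = 1162.8 → c = 193.8 px.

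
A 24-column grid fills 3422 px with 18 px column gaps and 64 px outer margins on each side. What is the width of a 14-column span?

Take off 128 px of margins, leaving 3294 px.
24c + 23·18 = 3294 → 24c = 2880 → c = 120 px.
Span of 14: 14·120 + 13·18 = 1680 + 234 = 1914 px.

1914 px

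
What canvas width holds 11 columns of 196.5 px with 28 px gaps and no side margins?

Summing: 2161.5 + 280 = 2441.5 px.

2441.5 px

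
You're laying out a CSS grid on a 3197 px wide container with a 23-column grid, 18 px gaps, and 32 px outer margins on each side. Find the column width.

119 px

Subtract both margins: 3197 − 2·32 = 3133 px.
Subtracting 22 gaps of 18 leaves 2737 for 23 columns, so c = 119 px.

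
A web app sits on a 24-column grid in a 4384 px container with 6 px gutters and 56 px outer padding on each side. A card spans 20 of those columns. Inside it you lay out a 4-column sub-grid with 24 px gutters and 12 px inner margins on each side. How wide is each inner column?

865.75 px

Inside the margins: 4384 − 112 = 4272 px.
4272 − 23·6 = 4134; ÷24 gives c = 172.25 px.
20-column span = 20·172.25 + 19·6 = 3559 px.
Inner content = 3559 − 2·12 = 3535 px.
4 columns + 3 gutters: 4d + 3·24 = 3535.
4d = 3535 − 72 = 3463, so d = 865.75 px.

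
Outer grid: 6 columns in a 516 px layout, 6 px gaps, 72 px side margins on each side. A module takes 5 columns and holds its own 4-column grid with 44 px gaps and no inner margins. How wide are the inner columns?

44.25 px

Take off 144 px of margins, leaving 372 px.
6 columns + 5 gaps: 6c + 5·6 = 372.
6c = 372 − 30 = 342, so c = 57 px.
Span of 5: 5·57 + 4·6 = 285 + 24 = 309 px.
Subtracting 3 gaps of 44 leaves 177 for 4 columns, so d = 44.25 px.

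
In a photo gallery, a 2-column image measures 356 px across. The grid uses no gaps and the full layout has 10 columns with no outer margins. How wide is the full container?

356 / 2 = 178 px per column.
Summing: 1780 = 1780 px.

1780 px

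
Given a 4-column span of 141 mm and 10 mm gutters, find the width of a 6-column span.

216.5 mm

4 columns + 3 gutters: 4c + 3·10 = 141.
4c = 141 − 30 = 111, so c = 27.75 mm.
6 columns plus 5 gutters: 166.5 + 50 = 216.5 mm.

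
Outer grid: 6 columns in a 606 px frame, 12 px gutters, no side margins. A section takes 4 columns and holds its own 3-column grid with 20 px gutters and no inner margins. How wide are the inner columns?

Subtracting 5 gutters of 12 leaves 546 for 6 columns, so c = 91 px.
Span of 4: 4·91 + 3·12 = 364 + 36 = 400 px.
3d + 2·20 = 400 → 3d = 360 → d = 120 px.

120 px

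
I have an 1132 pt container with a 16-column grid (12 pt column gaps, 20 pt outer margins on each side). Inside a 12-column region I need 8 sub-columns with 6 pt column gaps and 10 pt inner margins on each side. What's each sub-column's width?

Take off 40 pt of margins, leaving 1092 pt.
1092 − 15·12 = 912; ÷16 gives c = 57 pt.
12 columns plus 11 column gaps: 684 + 132 = 816 pt.
Inner content = 816 − 2·10 = 796 pt.
8 columns + 7 column gaps: 8d + 7·6 = 796.
8d = 796 − 42 = 754, so d = 94.25 pt.

94.25 pt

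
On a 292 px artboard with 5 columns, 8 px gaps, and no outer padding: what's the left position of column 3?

5 columns + 4 gaps: 5c + 4·8 = 292.
5c = 292 − 32 = 260, so c = 52 px.
Before column 3: 2 columns + 2 gaps.
Offset = 2·(52 + 8) = 2·60 = 120 px.

120 px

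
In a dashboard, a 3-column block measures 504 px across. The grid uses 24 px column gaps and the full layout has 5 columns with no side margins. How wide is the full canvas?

3 columns + 2 column gaps: 3c + 2·24 = 504.
3c = 504 − 48 = 456, so c = 152 px.
Summing: 760 + 96 = 856 px.

856 px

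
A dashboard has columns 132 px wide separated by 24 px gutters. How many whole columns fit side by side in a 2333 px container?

15 columns

k columns need k·132 + (k−1)·24 = k·156 − 24.
k·156 − 24 ≤ 2333 → k ≤ 2357 / 156 ≈ 15.11, so k = 15.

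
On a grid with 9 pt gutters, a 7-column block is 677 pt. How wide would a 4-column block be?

383 pt

7 columns + 6 gutters: 7c + 6·9 = 677.
7c = 677 − 54 = 623, so c = 89 pt.
Span of 4: 4·89 + 3·9 = 356 + 27 = 383 pt.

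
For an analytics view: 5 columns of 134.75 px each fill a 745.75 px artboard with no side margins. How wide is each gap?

Columns use 673.75 px, leaving 72 px across 4 gaps = 18 px each.

18 px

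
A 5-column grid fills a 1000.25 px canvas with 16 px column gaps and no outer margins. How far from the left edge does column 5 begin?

813 px

1000.25 − 4·16 = 936.25; ÷5 gives c = 187.25 px.
No margin, so column 5 starts at 4·(column + gutter) = 4·203.25 = 813 px.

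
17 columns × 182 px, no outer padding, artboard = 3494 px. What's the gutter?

17·182 + 16g = 3494 → 16g = 400 → g = 25 px.

25 px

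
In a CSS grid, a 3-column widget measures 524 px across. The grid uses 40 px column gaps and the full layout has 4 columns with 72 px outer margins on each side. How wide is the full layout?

856 px

3 columns + 2 column gaps: 3c + 2·40 = 524.
3c = 524 − 80 = 444, so c = 148 px.
Layout = 2·72 + 4·148 + 3·40 = 144 + 592 + 120 = 856 px.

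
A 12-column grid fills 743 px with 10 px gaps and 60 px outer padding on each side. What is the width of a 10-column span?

517.5 px

Subtract both margins: 743 − 2·60 = 623 px.
12 columns + 11 gaps: 12c + 11·10 = 623.
12c = 623 − 110 = 513, so c = 42.75 px.
Span of 10: 10·42.75 + 9·10 = 427.5 + 90 = 517.5 px.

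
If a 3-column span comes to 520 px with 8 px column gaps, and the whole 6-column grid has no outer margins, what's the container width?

1048 px

3c + 2·8 = 520 → 3c = 504 → c = 168 px.
Container = 6·168 + 5·8 = 1008 + 40 = 1048 px.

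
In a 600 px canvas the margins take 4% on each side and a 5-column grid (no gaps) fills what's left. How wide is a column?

Margins: 4% × 600 = 24 px each, so content = 600 − 48 = 552 px.
With no gaps, each column is 552/5 = 110.4 px.

110.4 px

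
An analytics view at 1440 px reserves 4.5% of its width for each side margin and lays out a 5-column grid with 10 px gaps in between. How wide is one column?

254.08 px

Each margin = 4.5% of 1440 = 64.8 px; content = 1440 − 2·64.8 = 1310.4 px.
Subtracting 4 gaps of 10 leaves 1270.4 for 5 columns, so c = 254.08 px.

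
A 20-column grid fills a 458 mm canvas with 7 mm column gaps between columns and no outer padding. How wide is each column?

16.25 mm

458 − 19·7 = 325; ÷20 gives c = 16.25 mm.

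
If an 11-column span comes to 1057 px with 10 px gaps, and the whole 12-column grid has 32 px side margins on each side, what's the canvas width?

1218 px

1057 − 10·10 = 957; ÷11 gives c = 87 px.
Adding margins, columns and gutters: 64 + 1044 + 110 = 1218 px.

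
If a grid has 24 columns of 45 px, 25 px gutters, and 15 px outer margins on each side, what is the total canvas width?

Total width: 2·15 + 24·45 + 23·25 = 1685 px.

1685 px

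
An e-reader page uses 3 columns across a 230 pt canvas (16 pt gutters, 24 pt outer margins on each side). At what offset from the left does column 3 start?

156 pt

Inside the margins: 230 − 48 = 182 pt.
3c + 2·16 = 182 → 3c = 150 → c = 50 pt.
Column 3 starts at margin + 2·(column + gutter) = 24 + 2·66 = 156 pt.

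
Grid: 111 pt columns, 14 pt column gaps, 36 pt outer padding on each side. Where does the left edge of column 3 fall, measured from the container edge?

286 pt

Column 3 starts at margin + 2·(column + gutter) = 36 + 2·125 = 286 pt.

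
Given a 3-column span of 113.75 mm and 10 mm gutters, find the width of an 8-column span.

320 mm

113.75 − 2·10 = 93.75; ÷3 gives c = 31.25 mm.
8-column span = 8·31.25 + 7·10 = 320 mm.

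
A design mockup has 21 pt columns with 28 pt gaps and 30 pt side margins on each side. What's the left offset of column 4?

177 pt

Each column+gutter stride is 49 pt; 3 of them past the 30 pt margin is 30 + 147 = 177 pt.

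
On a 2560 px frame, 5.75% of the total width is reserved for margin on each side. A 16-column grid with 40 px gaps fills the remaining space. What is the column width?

2560 × (1 − 2·5.75%) = 2560 × 88.5% = 2265.6 px for the columns.
Subtracting 15 gaps of 40 leaves 1665.6 for 16 columns, so c = 104.1 px.

104.1 px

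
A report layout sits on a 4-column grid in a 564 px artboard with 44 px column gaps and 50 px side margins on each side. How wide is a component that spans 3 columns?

337 px

Take off 100 px of margins, leaving 464 px.
464 − 3·44 = 332; ÷4 gives c = 83 px.
3-column span = 3·83 + 2·44 = 337 px.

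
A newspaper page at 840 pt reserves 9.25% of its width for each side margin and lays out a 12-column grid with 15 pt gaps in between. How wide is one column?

Each margin = 9.25% of 840 = 77.7 pt; content = 840 − 2·77.7 = 684.6 pt.
12c + 11·15 = 684.6 → 12c = 519.6 → c = 43.3 pt.

43.3 pt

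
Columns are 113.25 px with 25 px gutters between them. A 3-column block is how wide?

3-column span = 3·113.25 + 2·25 = 389.75 px.

389.75 px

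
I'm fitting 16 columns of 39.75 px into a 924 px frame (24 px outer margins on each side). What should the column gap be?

16 px

Take off 48 px of margins, leaving 876 px.
16 columns take 16·39.75 = 636 px; remaining 240 splits into 15 column gaps.
g = 240 / 15 = 16 px.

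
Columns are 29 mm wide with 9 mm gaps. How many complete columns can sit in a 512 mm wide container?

13 columns

13 columns: 13·29 + 12·9 = 485 mm ≤ 512.
14 columns: 523 mm > 512. So 13.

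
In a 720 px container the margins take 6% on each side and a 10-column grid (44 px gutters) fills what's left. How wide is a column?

720 × (1 − 2·6%) = 720 × 88% = 633.6 px for the columns.
Subtracting 9 gutters of 44 leaves 237.6 for 10 columns, so c = 23.76 px.

23.76 px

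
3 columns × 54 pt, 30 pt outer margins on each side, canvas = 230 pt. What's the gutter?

Content width = 230 − 2·30 = 170 pt.
3 columns take 3·54 = 162 pt; remaining 8 splits into 2 gutters.
g = 8 / 2 = 4 pt.

4 pt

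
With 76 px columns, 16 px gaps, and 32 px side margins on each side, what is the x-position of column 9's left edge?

768 px

Before column 9: the margin + 8 columns + 8 gaps.
Offset = 32 + 8·(76 + 16) = 32 + 736 = 768 px.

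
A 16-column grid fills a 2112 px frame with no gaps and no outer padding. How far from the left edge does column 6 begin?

660 px

2112 / 16 = 132 px per column.
Before column 6: 5 columns + 5 gaps.
Offset = 5·(132 + 0) = 5·132 = 660 px.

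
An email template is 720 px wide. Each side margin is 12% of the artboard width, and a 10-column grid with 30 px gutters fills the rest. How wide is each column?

720 × (1 − 2·12%) = 720 × 76% = 547.2 px for the columns.
10c + 9·30 = 547.2 → 10c = 277.2 → c = 27.72 px.

27.72 px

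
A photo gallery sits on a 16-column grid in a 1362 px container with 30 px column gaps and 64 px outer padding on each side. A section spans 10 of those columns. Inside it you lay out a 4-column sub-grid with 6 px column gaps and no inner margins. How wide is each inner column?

Outer content = 1362 − 2·64 = 1234 px.
16 columns + 15 column gaps: 16c + 15·30 = 1234.
16c = 1234 − 450 = 784, so c = 49 px.
10-column span = 10·49 + 9·30 = 760 px.
4 columns + 3 column gaps: 4d + 3·6 = 760.
4d = 760 − 18 = 742, so d = 185.5 px.

185.5 px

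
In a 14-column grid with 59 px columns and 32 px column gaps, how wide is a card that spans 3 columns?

241 px

3 columns plus 2 column gaps: 177 + 64 = 241 px.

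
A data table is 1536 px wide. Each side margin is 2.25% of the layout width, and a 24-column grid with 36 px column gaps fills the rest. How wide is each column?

Each margin = 2.25% of 1536 = 34.56 px; content = 1536 − 2·34.56 = 1466.88 px.
Subtracting 23 column gaps of 36 leaves 638.88 for 24 columns, so c = 26.62 px.

26.62 px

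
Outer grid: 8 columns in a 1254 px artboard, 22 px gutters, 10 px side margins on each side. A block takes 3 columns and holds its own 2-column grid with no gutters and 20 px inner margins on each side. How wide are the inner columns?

204.5 px

Outer content = 1254 − 2·10 = 1234 px.
1234 − 7·22 = 1080; ÷8 gives c = 135 px.
Span of 3: 3·135 + 2·22 = 405 + 44 = 449 px.
Inner content = 449 − 2·20 = 409 px.
2d = 409 → d = 204.5 px.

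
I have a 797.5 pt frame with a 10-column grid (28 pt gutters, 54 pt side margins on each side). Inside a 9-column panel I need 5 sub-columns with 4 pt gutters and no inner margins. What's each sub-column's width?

120.35 pt

Outer content = 797.5 − 2·54 = 689.5 pt.
10c + 9·28 = 689.5 → 10c = 437.5 → c = 43.75 pt.
9-column span = 9·43.75 + 8·28 = 617.75 pt.
Subtracting 4 gutters of 4 leaves 601.75 for 5 columns, so d = 120.35 pt.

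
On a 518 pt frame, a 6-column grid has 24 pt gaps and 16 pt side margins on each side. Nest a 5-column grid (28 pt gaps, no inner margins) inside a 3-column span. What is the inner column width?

Outer content = 518 − 2·16 = 486 pt.
6 columns + 5 gaps: 6c + 5·24 = 486.
6c = 486 − 120 = 366, so c = 61 pt.
3 columns plus 2 gaps: 183 + 48 = 231 pt.
Subtracting 4 gaps of 28 leaves 119 for 5 columns, so d = 23.8 pt.

23.8 pt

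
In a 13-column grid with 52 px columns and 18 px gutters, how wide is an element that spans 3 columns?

192 px

3-column span = 3·52 + 2·18 = 192 px.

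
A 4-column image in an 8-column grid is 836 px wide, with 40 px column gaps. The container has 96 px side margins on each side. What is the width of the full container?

1904 px

836 − 3·40 = 716; ÷4 gives c = 179 px.
Container = 2·96 + 8·179 + 7·40 = 192 + 1432 + 280 = 1904 px.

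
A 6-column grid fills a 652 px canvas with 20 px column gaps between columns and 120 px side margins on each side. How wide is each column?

52 px

Take off 240 px of margins, leaving 412 px.
6 columns + 5 column gaps: 6c + 5·20 = 412.
6c = 412 − 100 = 312, so c = 52 px.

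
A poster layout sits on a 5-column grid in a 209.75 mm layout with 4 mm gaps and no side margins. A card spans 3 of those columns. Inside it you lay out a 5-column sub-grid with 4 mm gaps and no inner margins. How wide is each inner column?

5c + 4·4 = 209.75 → 5c = 193.75 → c = 38.75 mm.
3-column span = 3·38.75 + 2·4 = 124.25 mm.
124.25 − 4·4 = 108.25; ÷5 gives d = 21.65 mm.

21.65 mm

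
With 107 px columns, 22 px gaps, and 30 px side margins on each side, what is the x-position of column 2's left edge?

159 px

Column 2 starts at margin + 1·(column + gutter) = 30 + 1·129 = 159 px.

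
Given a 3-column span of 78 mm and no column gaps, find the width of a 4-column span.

104 mm

With no column gaps, each column is 78/3 = 26 mm.
4-column span = 4·26 = 104 mm.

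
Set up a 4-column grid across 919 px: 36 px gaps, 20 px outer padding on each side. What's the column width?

192.75 px

Inside the margins: 919 − 40 = 879 px.
4c + 3·36 = 879 → 4c = 771 → c = 192.75 px.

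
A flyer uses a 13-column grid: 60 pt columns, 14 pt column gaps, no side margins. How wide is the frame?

948 pt

Frame = 13·60 + 12·14 = 780 + 168 = 948 pt.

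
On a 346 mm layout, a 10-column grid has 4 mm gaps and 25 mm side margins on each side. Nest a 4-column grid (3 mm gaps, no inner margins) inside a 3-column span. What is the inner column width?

Outer content = 346 − 2·25 = 296 mm.
296 − 9·4 = 260; ÷10 gives c = 26 mm.
3-column span = 3·26 + 2·4 = 86 mm.
4d + 3·3 = 86 → 4d = 77 → d = 19.25 mm.

19.25 mm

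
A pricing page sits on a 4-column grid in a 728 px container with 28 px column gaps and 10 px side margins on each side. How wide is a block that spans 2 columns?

Content width = 728 − 2·10 = 708 px.
Subtracting 3 column gaps of 28 leaves 624 for 4 columns, so c = 156 px.
Span of 2: 2·156 + 1·28 = 312 + 28 = 340 px.

340 px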